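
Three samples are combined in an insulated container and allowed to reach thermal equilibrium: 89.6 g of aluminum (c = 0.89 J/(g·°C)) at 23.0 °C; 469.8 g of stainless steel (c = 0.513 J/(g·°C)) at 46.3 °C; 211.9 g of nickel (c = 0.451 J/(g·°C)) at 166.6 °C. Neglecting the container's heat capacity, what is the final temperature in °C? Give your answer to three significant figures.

T_f = 69.5 °C

Σ mᵢcᵢ(T − Tᵢ) = 0  ⇒  T = Σ mᵢcᵢTᵢ / Σ mᵢcᵢ
Σ mᵢcᵢ = 89.6×0.89 + 469.8×0.513 + 211.9×0.451 = 416.3183
Σ mᵢcᵢTᵢ = 79.744×23.0 + 241.0074×46.3 + 95.5669×166.6 = 28914
T = 28914 / 416.3183 = 69.45 °C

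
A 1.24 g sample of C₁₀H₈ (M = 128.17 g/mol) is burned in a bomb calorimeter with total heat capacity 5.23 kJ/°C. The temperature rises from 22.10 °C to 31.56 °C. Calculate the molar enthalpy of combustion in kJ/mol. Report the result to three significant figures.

ΔH = -5110 kJ/mol

ΔT = 31.56 − 22.10 = 9.46 °C
q_cal = C_cal × ΔT = 5.23 × 9.46 = 49.4758 kJ
n = 1.24 / 128.17 = 0.009675 mol
q_rxn = −q_cal = -49.4758 kJ
ΔH = -49.4758 / 0.009675 = -5114 kJ/mol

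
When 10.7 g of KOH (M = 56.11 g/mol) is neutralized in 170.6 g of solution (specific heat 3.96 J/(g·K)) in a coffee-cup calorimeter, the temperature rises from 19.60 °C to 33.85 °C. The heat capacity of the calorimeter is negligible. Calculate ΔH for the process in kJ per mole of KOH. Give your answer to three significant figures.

|ΔT| = |33.85 − 19.60| = 14.25 °C
|q_surr| = (170.6 × 3.96) × 14.25 = 675.576 × 14.25 = 9627 J
n(KOH) = 10.7 / 56.11 = 0.1907 mol
Temperature rose, so q_rxn = −|q_surr| = -9.627 kJ
ΔH = q_rxn / n = -50.48 kJ/mol

ΔH = -50.5 kJ/mol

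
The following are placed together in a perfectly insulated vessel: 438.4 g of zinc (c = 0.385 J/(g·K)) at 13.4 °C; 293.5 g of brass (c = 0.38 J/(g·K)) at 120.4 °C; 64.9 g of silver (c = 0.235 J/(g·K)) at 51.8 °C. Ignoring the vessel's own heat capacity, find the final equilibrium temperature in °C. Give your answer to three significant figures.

Σ mᵢcᵢ(T − Tᵢ) = 0  ⇒  T = Σ mᵢcᵢTᵢ / Σ mᵢcᵢ
Σ mᵢcᵢ = 438.4×0.385 + 293.5×0.38 + 64.9×0.235 = 295.5655
Σ mᵢcᵢTᵢ = 168.784×13.4 + 111.53×120.4 + 15.2515×51.8 = 16480
T = 16480 / 295.5655 = 55.76 °C

T_f = 55.8 °C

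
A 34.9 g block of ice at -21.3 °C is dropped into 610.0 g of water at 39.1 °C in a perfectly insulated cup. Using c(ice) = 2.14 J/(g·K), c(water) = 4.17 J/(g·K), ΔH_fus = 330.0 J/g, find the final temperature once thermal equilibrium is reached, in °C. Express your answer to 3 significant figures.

Heat to bring ice to 0 °C and melt it: q₁ = 34.9×2.14×21.3 + 34.9×330.0 = 13108 J
Heat the water can supply cooling to 0 °C: 610.0×4.17×39.1 = 99458.7 J > q₁, so all ice melts.
Energy balance: 610.0×4.17×(39.1 − T) = 13108 + 34.9×4.17×(T − 0)
2543.7(39.1 − T) = 13108 + 145.533 T
99458.7 − 13108 = 2689.233 T
T = 86350.7 / 2689.233 = 32.11 °C

T_f = 32.1 °C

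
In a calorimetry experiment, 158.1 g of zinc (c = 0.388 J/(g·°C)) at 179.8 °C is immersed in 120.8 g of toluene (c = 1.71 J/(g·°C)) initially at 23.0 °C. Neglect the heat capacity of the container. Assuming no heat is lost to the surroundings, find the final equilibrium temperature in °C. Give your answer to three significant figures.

Heat lost by zinc = heat gained by toluene.
(158.1)(0.388)(179.8 − T) = (120.8)(1.71)(T − 23.0)
61.3428 (179.8 − T) = 206.568 (T − 23.0)
11029 − 61.3428 T = 206.568 T − 4751.1
15780.1 = 267.9108 T
T = 58.90 °C

T_f = 58.9 °C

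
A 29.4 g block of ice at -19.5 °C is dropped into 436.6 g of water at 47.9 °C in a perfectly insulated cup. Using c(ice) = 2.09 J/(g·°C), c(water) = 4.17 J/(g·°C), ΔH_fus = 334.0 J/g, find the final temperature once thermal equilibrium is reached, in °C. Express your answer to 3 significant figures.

T_f = 39.2 °C

Heat to bring ice to 0 °C and melt it: q₁ = 29.4×2.09×19.5 + 29.4×334.0 = 11018 J
Heat the water can supply cooling to 0 °C: 436.6×4.17×47.9 = 87207.8 J > q₁, so all ice melts.
Energy balance: 436.6×4.17×(47.9 − T) = 11018 + 29.4×4.17×(T − 0)
1820.622(47.9 − T) = 11018 + 122.598 T
87207.8 − 11018 = 1943.220 T
T = 76189.8 / 1943.220 = 39.21 °C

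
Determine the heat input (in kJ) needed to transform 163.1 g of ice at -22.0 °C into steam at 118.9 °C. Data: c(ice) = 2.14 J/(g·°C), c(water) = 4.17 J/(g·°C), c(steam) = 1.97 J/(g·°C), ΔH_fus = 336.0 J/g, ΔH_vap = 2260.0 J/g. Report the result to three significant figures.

q1 (heat ice -22.0→0.0 °C): 163.1 × 2.14 × 22.0 = 7679 J
q2 (melt at 0 °C): 163.1 × 336.0 = 54802 J
q3 (heat water 0.0→100.0 °C): 163.1 × 4.17 × 100.0 = 68013 J
q4 (vaporize at 100 °C): 163.1 × 2260.0 = 368606 J
q5 (heat steam 100.0→118.9 °C): 163.1 × 1.97 × 18.9 = 6073 J
Total: 7679 + 54802 + 68013 + 368606 + 6073 = 505173 J = 505 kJ

q = 505 kJ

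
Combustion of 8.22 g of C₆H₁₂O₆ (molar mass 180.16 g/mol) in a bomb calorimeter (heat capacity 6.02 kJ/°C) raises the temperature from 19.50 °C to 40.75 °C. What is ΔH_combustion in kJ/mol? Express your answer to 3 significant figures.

ΔH = -2800 kJ/mol

ΔT = 40.75 − 19.50 = 21.25 °C
q_cal = C_cal × ΔT = 6.02 × 21.25 = 127.925 kJ
n = 8.22 / 180.16 = 0.04563 mol
q_rxn = −q_cal = -127.925 kJ
ΔH = -127.925 / 0.04563 = -2804 kJ/mol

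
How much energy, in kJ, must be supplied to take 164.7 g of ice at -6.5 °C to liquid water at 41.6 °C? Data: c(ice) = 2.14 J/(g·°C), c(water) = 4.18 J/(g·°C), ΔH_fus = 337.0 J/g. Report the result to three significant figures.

q1 (heat ice -6.5→0.0 °C): 164.7 × 2.14 × 6.5 = 2291 J
q2 (melt at 0 °C): 164.7 × 337.0 = 55504 J
q3 (heat water 0.0→41.6 °C): 164.7 × 4.18 × 41.6 = 28639 J
Total: 2291 + 55504 + 28639 = 86434 J = 86.4 kJ

q = 86.4 kJ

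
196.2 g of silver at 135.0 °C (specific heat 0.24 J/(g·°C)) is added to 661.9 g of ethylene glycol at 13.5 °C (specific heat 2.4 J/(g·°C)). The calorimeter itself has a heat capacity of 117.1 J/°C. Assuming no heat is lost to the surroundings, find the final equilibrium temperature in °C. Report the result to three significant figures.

T_f = 16.8 °C

Heat lost by silver = heat gained by ethylene glycol + calorimeter.
(196.2)(0.24)(135.0 − T) = [(661.9)(2.4) + 117.1](T − 13.5)
47.088 (135.0 − T) = 1705.66 (T − 13.5)
6356.9 − 47.088 T = 1705.66 T − 23026
29382.9 = 1752.748 T
T = 16.76 °C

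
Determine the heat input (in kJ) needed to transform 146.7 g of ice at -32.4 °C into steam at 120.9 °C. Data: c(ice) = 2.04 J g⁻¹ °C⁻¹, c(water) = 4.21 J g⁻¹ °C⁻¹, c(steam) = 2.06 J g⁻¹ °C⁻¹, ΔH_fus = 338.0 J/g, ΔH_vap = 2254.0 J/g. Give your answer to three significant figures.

q1 (heat ice -32.4→0.0 °C): 146.7 × 2.04 × 32.4 = 9696 J
q2 (melt at 0 °C): 146.7 × 338.0 = 49585 J
q3 (heat water 0.0→100.0 °C): 146.7 × 4.21 × 100.0 = 61761 J
q4 (vaporize at 100 °C): 146.7 × 2254.0 = 330662 J
q5 (heat steam 100.0→120.9 °C): 146.7 × 2.06 × 20.9 = 6316 J
Total: 9696 + 49585 + 61761 + 330662 + 6316 = 458020 J = 458 kJ

q = 458 kJ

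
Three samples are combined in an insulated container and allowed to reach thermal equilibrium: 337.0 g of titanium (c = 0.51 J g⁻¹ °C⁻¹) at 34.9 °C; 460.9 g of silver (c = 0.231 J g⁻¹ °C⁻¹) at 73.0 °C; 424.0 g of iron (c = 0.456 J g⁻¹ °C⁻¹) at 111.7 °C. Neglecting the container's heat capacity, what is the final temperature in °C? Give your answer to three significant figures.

Σ mᵢcᵢ(T − Tᵢ) = 0  ⇒  T = Σ mᵢcᵢTᵢ / Σ mᵢcᵢ
Σ mᵢcᵢ = 337.0×0.51 + 460.9×0.231 + 424.0×0.456 = 471.6819
Σ mᵢcᵢTᵢ = 171.87×34.9 + 106.4679×73.0 + 193.344×111.7 = 35367
T = 35367 / 471.6819 = 74.98 °C

T_f = 75.0 °C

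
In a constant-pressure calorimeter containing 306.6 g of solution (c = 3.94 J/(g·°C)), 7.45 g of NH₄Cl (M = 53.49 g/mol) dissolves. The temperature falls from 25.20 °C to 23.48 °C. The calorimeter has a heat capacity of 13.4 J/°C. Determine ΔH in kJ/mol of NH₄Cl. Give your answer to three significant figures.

ΔH = 15.1 kJ/mol

|ΔT| = |23.48 − 25.20| = 1.72 °C
|q_surr| = (306.6 × 3.94 + 13.4) × 1.72 = 1221.404 × 1.72 = 2101 J
n(NH₄Cl) = 7.45 / 53.49 = 0.1393 mol
Temperature fell, so q_rxn = +|q_surr| = 2.101 kJ
ΔH = q_rxn / n = 15.08 kJ/mol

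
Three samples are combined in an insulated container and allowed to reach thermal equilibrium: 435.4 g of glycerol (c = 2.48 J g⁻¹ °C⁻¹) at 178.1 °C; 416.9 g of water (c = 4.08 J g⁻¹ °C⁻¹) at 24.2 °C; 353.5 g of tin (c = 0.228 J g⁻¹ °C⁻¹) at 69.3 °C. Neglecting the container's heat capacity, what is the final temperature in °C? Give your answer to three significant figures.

T_f = 83.5 °C

Σ mᵢcᵢ(T − Tᵢ) = 0  ⇒  T = Σ mᵢcᵢTᵢ / Σ mᵢcᵢ
Σ mᵢcᵢ = 435.4×2.48 + 416.9×4.08 + 353.5×0.228 = 2861.342
Σ mᵢcᵢTᵢ = 1079.792×178.1 + 1700.952×24.2 + 80.598×69.3 = 239060
T = 239060 / 2861.342 = 83.548 °C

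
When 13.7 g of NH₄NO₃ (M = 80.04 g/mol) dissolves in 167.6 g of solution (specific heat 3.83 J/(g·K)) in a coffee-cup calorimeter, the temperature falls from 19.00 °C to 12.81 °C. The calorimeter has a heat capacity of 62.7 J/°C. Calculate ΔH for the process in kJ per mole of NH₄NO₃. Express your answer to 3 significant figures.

ΔH = 25.5 kJ/mol

|ΔT| = |12.81 − 19.00| = 6.19 °C
|q_surr| = (167.6 × 3.83 + 62.7) × 6.19 = 704.608 × 6.19 = 4362 J
n(NH₄NO₃) = 13.7 / 80.04 = 0.1712 mol
Temperature fell, so q_rxn = +|q_surr| = 4.362 kJ
ΔH = q_rxn / n = 25.48 kJ/mol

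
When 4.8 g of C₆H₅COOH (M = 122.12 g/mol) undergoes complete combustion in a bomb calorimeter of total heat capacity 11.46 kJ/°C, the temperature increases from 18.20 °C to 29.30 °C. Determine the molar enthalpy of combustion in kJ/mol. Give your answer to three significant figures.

ΔT = 29.30 − 18.20 = 11.10 °C
q_cal = C_cal × ΔT = 11.46 × 11.10 = 127.206 kJ
n = 4.8 / 122.12 = 0.03931 mol
q_rxn = −q_cal = -127.206 kJ
ΔH = -127.206 / 0.03931 = -3236 kJ/mol

ΔH = -3240 kJ/mol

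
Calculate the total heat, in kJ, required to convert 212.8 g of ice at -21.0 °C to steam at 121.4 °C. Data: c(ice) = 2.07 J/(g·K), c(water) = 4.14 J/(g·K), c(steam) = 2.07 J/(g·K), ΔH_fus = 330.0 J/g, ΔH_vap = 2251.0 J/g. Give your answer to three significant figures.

q = 656 kJ

q1 (heat ice -21.0→0.0 °C): 212.8 × 2.07 × 21.0 = 9250 J
q2 (melt at 0 °C): 212.8 × 330.0 = 70224 J
q3 (heat water 0.0→100.0 °C): 212.8 × 4.14 × 100.0 = 88099 J
q4 (vaporize at 100 °C): 212.8 × 2251.0 = 479013 J
q5 (heat steam 100.0→121.4 °C): 212.8 × 2.07 × 21.4 = 9427 J
Total: 9250 + 70224 + 88099 + 479013 + 9427 = 656013 J = 656 kJ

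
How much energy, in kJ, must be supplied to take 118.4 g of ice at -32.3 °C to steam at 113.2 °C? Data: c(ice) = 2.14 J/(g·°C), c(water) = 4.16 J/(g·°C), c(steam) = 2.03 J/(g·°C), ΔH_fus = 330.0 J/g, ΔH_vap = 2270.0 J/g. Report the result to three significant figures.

q1 (heat ice -32.3→0.0 °C): 118.4 × 2.14 × 32.3 = 8184 J
q2 (melt at 0 °C): 118.4 × 330.0 = 39072 J
q3 (heat water 0.0→100.0 °C): 118.4 × 4.16 × 100.0 = 49254 J
q4 (vaporize at 100 °C): 118.4 × 2270.0 = 268768 J
q5 (heat steam 100.0→113.2 °C): 118.4 × 2.03 × 13.2 = 3173 J
Total: 8184 + 39072 + 49254 + 268768 + 3173 = 368451 J = 368 kJ

q = 368 kJ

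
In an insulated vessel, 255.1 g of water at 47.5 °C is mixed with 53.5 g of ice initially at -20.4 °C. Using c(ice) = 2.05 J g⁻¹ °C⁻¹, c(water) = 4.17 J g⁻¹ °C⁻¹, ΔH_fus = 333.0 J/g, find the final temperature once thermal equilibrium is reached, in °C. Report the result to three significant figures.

T_f = 23.7 °C

Heat to bring ice to 0 °C and melt it: q₁ = 53.5×2.05×20.4 + 53.5×333.0 = 20053 J
Heat the water can supply cooling to 0 °C: 255.1×4.17×47.5 = 50528.9 J > q₁, so all ice melts.
Energy balance: 255.1×4.17×(47.5 − T) = 20053 + 53.5×4.17×(T − 0)
1063.767(47.5 − T) = 20053 + 223.095 T
50528.9 − 20053 = 1286.862 T
T = 30475.9 / 1286.862 = 23.68 °C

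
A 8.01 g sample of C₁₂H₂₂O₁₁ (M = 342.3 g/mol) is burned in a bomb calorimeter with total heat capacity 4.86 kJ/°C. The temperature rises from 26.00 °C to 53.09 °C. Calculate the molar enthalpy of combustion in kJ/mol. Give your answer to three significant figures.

ΔH = -5630 kJ/mol

ΔT = 53.09 − 26.00 = 27.09 °C
q_cal = C_cal × ΔT = 4.86 × 27.09 = 131.6574 kJ
n = 8.01 / 342.3 = 0.02340 mol
q_rxn = −q_cal = -131.6574 kJ
ΔH = -131.6574 / 0.02340 = -5626 kJ/mol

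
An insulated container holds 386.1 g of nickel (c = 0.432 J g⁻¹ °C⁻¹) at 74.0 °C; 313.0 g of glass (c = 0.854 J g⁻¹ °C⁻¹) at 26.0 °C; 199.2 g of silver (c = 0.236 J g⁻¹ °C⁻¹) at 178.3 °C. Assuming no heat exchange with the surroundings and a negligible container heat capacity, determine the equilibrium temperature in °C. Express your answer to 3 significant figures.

Σ mᵢcᵢ(T − Tᵢ) = 0  ⇒  T = Σ mᵢcᵢTᵢ / Σ mᵢcᵢ
Σ mᵢcᵢ = 386.1×0.432 + 313.0×0.854 + 199.2×0.236 = 481.1084
Σ mᵢcᵢTᵢ = 166.7952×74.0 + 267.302×26.0 + 47.0112×178.3 = 27675
T = 27675 / 481.1084 = 57.52 °C

T_f = 57.5 °C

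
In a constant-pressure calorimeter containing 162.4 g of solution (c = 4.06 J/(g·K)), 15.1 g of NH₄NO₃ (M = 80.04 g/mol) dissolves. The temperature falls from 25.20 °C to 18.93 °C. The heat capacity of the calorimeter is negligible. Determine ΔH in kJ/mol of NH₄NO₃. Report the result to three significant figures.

ΔH = 21.9 kJ/mol

|ΔT| = |18.93 − 25.20| = 6.27 °C
|q_surr| = (162.4 × 4.06) × 6.27 = 659.344 × 6.27 = 4134 J
n(NH₄NO₃) = 15.1 / 80.04 = 0.1887 mol
Temperature fell, so q_rxn = +|q_surr| = 4.134 kJ
ΔH = q_rxn / n = 21.91 kJ/mol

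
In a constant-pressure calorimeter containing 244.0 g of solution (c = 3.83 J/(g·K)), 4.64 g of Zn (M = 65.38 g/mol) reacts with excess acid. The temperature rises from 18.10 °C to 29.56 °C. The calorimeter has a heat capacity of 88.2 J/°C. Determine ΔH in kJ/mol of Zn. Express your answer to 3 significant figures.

ΔH = -165 kJ/mol

|ΔT| = |29.56 − 18.10| = 11.46 °C
|q_surr| = (244.0 × 3.83 + 88.2) × 11.46 = 1022.72 × 11.46 = 11720 J
n(Zn) = 4.64 / 65.38 = 0.07097 mol
Temperature rose, so q_rxn = −|q_surr| = -11.72 kJ
ΔH = q_rxn / n = -165.1 kJ/mol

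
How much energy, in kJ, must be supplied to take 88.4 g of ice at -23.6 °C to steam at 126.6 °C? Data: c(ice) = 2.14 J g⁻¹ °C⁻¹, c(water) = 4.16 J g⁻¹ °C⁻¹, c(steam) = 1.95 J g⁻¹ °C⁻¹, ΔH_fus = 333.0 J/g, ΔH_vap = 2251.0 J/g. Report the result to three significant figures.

q = 274 kJ

q1 (heat ice -23.6→0.0 °C): 88.4 × 2.14 × 23.6 = 4465 J
q2 (melt at 0 °C): 88.4 × 333.0 = 29437 J
q3 (heat water 0.0→100.0 °C): 88.4 × 4.16 × 100.0 = 36774 J
q4 (vaporize at 100 °C): 88.4 × 2251.0 = 198988 J
q5 (heat steam 100.0→126.6 °C): 88.4 × 1.95 × 26.6 = 4585 J
Total: 4465 + 29437 + 36774 + 198988 + 4585 = 274249 J = 274 kJ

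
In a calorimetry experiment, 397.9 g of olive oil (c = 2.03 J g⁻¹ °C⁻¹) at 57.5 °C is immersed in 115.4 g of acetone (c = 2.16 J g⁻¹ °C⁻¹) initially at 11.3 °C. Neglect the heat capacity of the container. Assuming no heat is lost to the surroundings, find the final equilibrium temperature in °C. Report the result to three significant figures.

T_f = 46.6 °C

Heat lost by olive oil = heat gained by acetone.
(397.9)(2.03)(57.5 − T) = (115.4)(2.16)(T − 11.3)
807.737 (57.5 − T) = 249.264 (T − 11.3)
46445 − 807.737 T = 249.264 T − 2816.7
49261.7 = 1057.001 T
T = 46.61 °C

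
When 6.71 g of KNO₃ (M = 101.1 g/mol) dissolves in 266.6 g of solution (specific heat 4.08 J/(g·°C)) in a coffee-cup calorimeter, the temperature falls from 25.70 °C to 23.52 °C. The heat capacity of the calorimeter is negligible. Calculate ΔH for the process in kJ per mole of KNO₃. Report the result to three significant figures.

|ΔT| = |23.52 − 25.70| = 2.18 °C
|q_surr| = (266.6 × 4.08) × 2.18 = 1087.728 × 2.18 = 2371 J
n(KNO₃) = 6.71 / 101.1 = 0.06637 mol
Temperature fell, so q_rxn = +|q_surr| = 2.371 kJ
ΔH = q_rxn / n = 35.72 kJ/mol

ΔH = 35.7 kJ/mol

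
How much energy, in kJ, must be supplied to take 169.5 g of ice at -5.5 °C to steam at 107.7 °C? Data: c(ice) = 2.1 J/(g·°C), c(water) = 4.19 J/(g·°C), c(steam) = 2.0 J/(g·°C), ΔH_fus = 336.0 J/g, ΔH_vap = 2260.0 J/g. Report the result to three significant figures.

q = 516 kJ

q1 (heat ice -5.5→0.0 °C): 169.5 × 2.1 × 5.5 = 1958 J
q2 (melt at 0 °C): 169.5 × 336.0 = 56952 J
q3 (heat water 0.0→100.0 °C): 169.5 × 4.19 × 100.0 = 71021 J
q4 (vaporize at 100 °C): 169.5 × 2260.0 = 383070 J
q5 (heat steam 100.0→107.7 °C): 169.5 × 2.0 × 7.7 = 2610 J
Total: 1958 + 56952 + 71021 + 383070 + 2610 = 515611 J = 516 kJ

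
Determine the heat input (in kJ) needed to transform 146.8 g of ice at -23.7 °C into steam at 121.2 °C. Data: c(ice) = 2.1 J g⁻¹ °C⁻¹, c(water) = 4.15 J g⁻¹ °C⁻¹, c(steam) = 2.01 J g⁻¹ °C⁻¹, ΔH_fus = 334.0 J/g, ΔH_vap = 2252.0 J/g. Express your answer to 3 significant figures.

q = 454 kJ

q1 (heat ice -23.7→0.0 °C): 146.8 × 2.1 × 23.7 = 7306 J
q2 (melt at 0 °C): 146.8 × 334.0 = 49031 J
q3 (heat water 0.0→100.0 °C): 146.8 × 4.15 × 100.0 = 60922 J
q4 (vaporize at 100 °C): 146.8 × 2252.0 = 330594 J
q5 (heat steam 100.0→121.2 °C): 146.8 × 2.01 × 21.2 = 6255 J
Total: 7306 + 49031 + 60922 + 330594 + 6255 = 454108 J = 454 kJ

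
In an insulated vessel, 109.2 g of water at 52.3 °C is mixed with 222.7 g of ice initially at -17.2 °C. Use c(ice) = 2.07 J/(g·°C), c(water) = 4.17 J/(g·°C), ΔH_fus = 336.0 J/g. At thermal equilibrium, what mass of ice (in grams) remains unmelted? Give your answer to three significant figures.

Heat to warm all ice to 0 °C: 222.7×2.07×17.2 = 7929.0 J
Heat released by water cooling to 0 °C: 109.2×4.17×52.3 = 23816 J
23816 J < 7929.0 + 222.7×336.0 = 82756.2 J, so not all ice melts; final T = 0 °C.
Heat left for melting: 23816 − 7929.0 = 15887.0 J
Mass melted = 15887.0 / 336.0 = 47.28 g
Ice remaining = 222.7 − 47.28 = 175.42 g

m_ice remaining = 175 g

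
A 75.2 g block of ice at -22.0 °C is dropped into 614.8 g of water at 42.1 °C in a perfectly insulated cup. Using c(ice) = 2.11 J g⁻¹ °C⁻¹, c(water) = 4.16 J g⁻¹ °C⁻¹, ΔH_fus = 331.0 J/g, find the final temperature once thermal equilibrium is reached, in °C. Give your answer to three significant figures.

Heat to bring ice to 0 °C and melt it: q₁ = 75.2×2.11×22.0 + 75.2×331.0 = 28382 J
Heat the water can supply cooling to 0 °C: 614.8×4.16×42.1 = 107674 J > q₁, so all ice melts.
Energy balance: 614.8×4.16×(42.1 − T) = 28382 + 75.2×4.16×(T − 0)
2557.568(42.1 − T) = 28382 + 312.832 T
107674 − 28382 = 2870.400 T
T = 79292 / 2870.400 = 27.62 °C

T_f = 27.6 °C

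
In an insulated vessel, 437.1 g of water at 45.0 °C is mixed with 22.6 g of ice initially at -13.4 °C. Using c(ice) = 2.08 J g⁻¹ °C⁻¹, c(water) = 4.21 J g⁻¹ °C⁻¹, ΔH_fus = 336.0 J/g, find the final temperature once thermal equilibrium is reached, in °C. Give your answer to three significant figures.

Heat to bring ice to 0 °C and melt it: q₁ = 22.6×2.08×13.4 + 22.6×336.0 = 8223.5 J
Heat the water can supply cooling to 0 °C: 437.1×4.21×45.0 = 82808.6 J > q₁, so all ice melts.
Energy balance: 437.1×4.21×(45.0 − T) = 8223.5 + 22.6×4.21×(T − 0)
1840.191(45.0 − T) = 8223.5 + 95.146 T
82808.6 − 8223.5 = 1935.337 T
T = 74585.1 / 1935.337 = 38.54 °C

T_f = 38.5 °C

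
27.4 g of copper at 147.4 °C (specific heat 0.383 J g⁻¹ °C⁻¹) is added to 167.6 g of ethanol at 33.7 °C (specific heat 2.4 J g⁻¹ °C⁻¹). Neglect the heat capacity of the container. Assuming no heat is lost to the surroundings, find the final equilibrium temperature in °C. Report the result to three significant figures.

T_f = 36.6 °C

Heat lost by copper = heat gained by ethanol.
(27.4)(0.383)(147.4 − T) = (167.6)(2.4)(T − 33.7)
10.4942 (147.4 − T) = 402.24 (T − 33.7)
1546.8 − 10.4942 T = 402.24 T − 13555
15101.8 = 412.7342 T
T = 36.59 °C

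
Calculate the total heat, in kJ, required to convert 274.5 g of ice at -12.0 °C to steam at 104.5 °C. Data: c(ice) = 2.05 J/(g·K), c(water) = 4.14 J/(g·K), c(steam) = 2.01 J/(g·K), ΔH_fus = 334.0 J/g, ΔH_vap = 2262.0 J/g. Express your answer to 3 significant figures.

q1 (heat ice -12.0→0.0 °C): 274.5 × 2.05 × 12.0 = 6753 J
q2 (melt at 0 °C): 274.5 × 334.0 = 91683 J
q3 (heat water 0.0→100.0 °C): 274.5 × 4.14 × 100.0 = 113643 J
q4 (vaporize at 100 °C): 274.5 × 2262.0 = 620919 J
q5 (heat steam 100.0→104.5 °C): 274.5 × 2.01 × 4.5 = 2483 J
Total: 6753 + 91683 + 113643 + 620919 + 2483 = 835481 J = 835 kJ

q = 835 kJ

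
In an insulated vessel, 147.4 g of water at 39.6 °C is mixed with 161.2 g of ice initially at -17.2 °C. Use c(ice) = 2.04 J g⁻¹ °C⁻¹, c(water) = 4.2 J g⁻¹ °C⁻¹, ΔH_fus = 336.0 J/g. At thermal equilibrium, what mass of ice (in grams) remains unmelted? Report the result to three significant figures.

m_ice remaining = 105 g

Heat to warm all ice to 0 °C: 161.2×2.04×17.2 = 5656.2 J
Heat released by water cooling to 0 °C: 147.4×4.2×39.6 = 24516 J
24516 J < 5656.2 + 161.2×336.0 = 59819.4 J, so not all ice melts; final T = 0 °C.
Heat left for melting: 24516 − 5656.2 = 18859.8 J
Mass melted = 18859.8 / 336.0 = 56.13 g
Ice remaining = 161.2 − 56.13 = 105.07 g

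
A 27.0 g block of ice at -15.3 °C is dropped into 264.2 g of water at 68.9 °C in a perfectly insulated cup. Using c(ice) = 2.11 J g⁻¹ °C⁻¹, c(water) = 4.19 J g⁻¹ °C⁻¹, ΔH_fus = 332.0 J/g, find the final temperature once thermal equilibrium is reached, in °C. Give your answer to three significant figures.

T_f = 54.5 °C

Heat to bring ice to 0 °C and melt it: q₁ = 27.0×2.11×15.3 + 27.0×332.0 = 9835.6 J
Heat the water can supply cooling to 0 °C: 264.2×4.19×68.9 = 76272.2 J > q₁, so all ice melts.
Energy balance: 264.2×4.19×(68.9 − T) = 9835.6 + 27.0×4.19×(T − 0)
1106.998(68.9 − T) = 9835.6 + 113.13 T
76272.2 − 9835.6 = 1220.128 T
T = 66436.6 / 1220.128 = 54.45 °C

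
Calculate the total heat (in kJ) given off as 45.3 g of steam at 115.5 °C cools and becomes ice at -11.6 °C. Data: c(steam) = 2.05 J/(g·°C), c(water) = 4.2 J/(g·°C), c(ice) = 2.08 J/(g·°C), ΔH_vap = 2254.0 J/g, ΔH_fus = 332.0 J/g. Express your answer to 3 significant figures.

q = 139 kJ

q1 (cool steam 115.5→100 °C): 45.3 × 2.05 × 15.5 = 1439 J
q2 (condense at 100 °C): 45.3 × 2254.0 = 102106 J
q3 (cool water 100→0 °C): 45.3 × 4.2 × 100.0 = 19026 J
q4 (freeze at 0 °C): 45.3 × 332.0 = 15040 J
q5 (cool ice 0→-11.6 °C): 45.3 × 2.08 × 11.6 = 1093 J
Total: 1439 + 102106 + 19026 + 15040 + 1093 = 138704 J = 139 kJ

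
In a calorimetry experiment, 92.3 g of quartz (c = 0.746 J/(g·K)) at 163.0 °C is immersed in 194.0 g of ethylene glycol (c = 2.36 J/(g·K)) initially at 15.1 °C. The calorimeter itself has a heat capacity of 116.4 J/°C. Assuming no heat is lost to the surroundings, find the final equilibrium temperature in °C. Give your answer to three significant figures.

T_f = 30.9 °C

Heat lost by quartz = heat gained by ethylene glycol + calorimeter.
(92.3)(0.746)(163.0 − T) = [(194.0)(2.36) + 116.4](T − 15.1)
68.8558 (163.0 − T) = 574.24 (T − 15.1)
11223 − 68.8558 T = 574.24 T − 8671.0
19894.0 = 643.0958 T
T = 30.93 °C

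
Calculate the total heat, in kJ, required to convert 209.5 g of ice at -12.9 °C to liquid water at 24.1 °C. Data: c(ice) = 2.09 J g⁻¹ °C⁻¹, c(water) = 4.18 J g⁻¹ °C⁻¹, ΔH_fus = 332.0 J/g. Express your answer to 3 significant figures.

q1 (heat ice -12.9→0.0 °C): 209.5 × 2.09 × 12.9 = 5648 J
q2 (melt at 0 °C): 209.5 × 332.0 = 69554 J
q3 (heat water 0.0→24.1 °C): 209.5 × 4.18 × 24.1 = 21105 J
Total: 5648 + 69554 + 21105 = 96307 J = 96.3 kJ

q = 96.3 kJ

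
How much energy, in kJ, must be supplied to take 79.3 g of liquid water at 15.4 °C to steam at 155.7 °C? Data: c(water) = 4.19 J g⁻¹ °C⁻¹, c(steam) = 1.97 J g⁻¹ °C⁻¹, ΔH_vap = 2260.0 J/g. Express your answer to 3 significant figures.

q1 (heat water 15.4→100.0 °C): 79.3 × 4.19 × 84.6 = 28110 J
q2 (vaporize at 100 °C): 79.3 × 2260.0 = 179218 J
q3 (heat steam 100.0→155.7 °C): 79.3 × 1.97 × 55.7 = 8702 J
Total: 28110 + 179218 + 8702 = 216030 J = 216 kJ

q = 216 kJ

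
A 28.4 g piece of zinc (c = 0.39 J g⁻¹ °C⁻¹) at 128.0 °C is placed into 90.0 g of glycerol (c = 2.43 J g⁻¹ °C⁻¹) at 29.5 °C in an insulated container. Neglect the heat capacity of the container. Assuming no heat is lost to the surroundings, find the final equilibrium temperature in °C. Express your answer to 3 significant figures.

T_f = 34.2 °C

Heat lost by zinc = heat gained by glycerol.
(28.4)(0.39)(128.0 − T) = (90.0)(2.43)(T − 29.5)
11.076 (128.0 − T) = 218.7 (T − 29.5)
1417.7 − 11.076 T = 218.7 T − 6451.7
7869.4 = 229.776 T
T = 34.248 °C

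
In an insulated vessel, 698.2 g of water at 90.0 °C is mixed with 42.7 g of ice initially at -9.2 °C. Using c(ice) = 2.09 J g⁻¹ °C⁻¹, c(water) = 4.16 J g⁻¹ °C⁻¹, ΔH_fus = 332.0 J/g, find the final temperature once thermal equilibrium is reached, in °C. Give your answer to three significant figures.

Heat to bring ice to 0 °C and melt it: q₁ = 42.7×2.09×9.2 + 42.7×332.0 = 14997 J
Heat the water can supply cooling to 0 °C: 698.2×4.16×90.0 = 261406 J > q₁, so all ice melts.
Energy balance: 698.2×4.16×(90.0 − T) = 14997 + 42.7×4.16×(T − 0)
2904.512(90.0 − T) = 14997 + 177.632 T
261406 − 14997 = 3082.144 T
T = 246409 / 3082.144 = 79.947 °C

T_f = 79.9 °C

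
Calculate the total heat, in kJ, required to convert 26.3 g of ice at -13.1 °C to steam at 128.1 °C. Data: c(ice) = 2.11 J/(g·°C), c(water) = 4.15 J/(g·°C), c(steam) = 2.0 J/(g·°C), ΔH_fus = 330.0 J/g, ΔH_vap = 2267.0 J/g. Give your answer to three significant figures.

q = 81.4 kJ

q1 (heat ice -13.1→0.0 °C): 26.3 × 2.11 × 13.1 = 727 J
q2 (melt at 0 °C): 26.3 × 330.0 = 8679 J
q3 (heat water 0.0→100.0 °C): 26.3 × 4.15 × 100.0 = 10915 J
q4 (vaporize at 100 °C): 26.3 × 2267.0 = 59622 J
q5 (heat steam 100.0→128.1 °C): 26.3 × 2.0 × 28.1 = 1478 J
Total: 727 + 8679 + 10915 + 59622 + 1478 = 81421 J = 81.4 kJ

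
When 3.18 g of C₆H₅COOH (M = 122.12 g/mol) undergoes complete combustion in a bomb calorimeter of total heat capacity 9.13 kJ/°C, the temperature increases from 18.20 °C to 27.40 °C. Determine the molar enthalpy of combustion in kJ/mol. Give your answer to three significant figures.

ΔH = -3230 kJ/mol

ΔT = 27.40 − 18.20 = 9.20 °C
q_cal = C_cal × ΔT = 9.13 × 9.20 = 83.996 kJ
n = 3.18 / 122.12 = 0.02604 mol
q_rxn = −q_cal = -83.996 kJ
ΔH = -83.996 / 0.02604 = -3226 kJ/mol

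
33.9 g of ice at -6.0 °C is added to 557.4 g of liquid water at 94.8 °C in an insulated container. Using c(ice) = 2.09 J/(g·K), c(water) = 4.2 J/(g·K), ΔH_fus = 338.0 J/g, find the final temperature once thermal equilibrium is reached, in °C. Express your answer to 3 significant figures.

Heat to bring ice to 0 °C and melt it: q₁ = 33.9×2.09×6.0 + 33.9×338.0 = 11883 J
Heat the water can supply cooling to 0 °C: 557.4×4.2×94.8 = 221934 J > q₁, so all ice melts.
Energy balance: 557.4×4.2×(94.8 − T) = 11883 + 33.9×4.2×(T − 0)
2341.08(94.8 − T) = 11883 + 142.38 T
221934 − 11883 = 2483.46 T
T = 210051 / 2483.46 = 84.58 °C

T_f = 84.6 °C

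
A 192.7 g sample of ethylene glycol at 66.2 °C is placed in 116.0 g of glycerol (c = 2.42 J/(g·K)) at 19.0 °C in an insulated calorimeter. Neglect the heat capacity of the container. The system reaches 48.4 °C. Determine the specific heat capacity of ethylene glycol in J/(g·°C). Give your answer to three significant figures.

c = 2.41 J/(g·°C)

q_gained = (116.0 × 2.42) × (48.4 − 19.0) = 8253 J
q_lost = 192.7 × c × (66.2 − 48.4) = 3430.06 c
Set equal: c = 8253 / 3430.06 = 2.41 J/(g·°C)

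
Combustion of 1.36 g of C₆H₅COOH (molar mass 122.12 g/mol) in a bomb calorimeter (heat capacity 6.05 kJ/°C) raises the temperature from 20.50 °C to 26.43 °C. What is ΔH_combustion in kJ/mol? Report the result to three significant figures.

ΔT = 26.43 − 20.50 = 5.93 °C
q_cal = C_cal × ΔT = 6.05 × 5.93 = 35.8765 kJ
n = 1.36 / 122.12 = 0.01114 mol
q_rxn = −q_cal = -35.8765 kJ
ΔH = -35.8765 / 0.01114 = -3221 kJ/mol

ΔH = -3220 kJ/mol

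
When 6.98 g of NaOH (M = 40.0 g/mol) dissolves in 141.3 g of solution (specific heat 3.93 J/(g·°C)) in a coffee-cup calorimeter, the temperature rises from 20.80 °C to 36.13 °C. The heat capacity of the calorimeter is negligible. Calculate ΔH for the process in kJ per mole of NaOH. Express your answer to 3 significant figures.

|ΔT| = |36.13 − 20.80| = 15.33 °C
|q_surr| = (141.3 × 3.93) × 15.33 = 555.309 × 15.33 = 8513 J
n(NaOH) = 6.98 / 40.0 = 0.1745 mol
Temperature rose, so q_rxn = −|q_surr| = -8.513 kJ
ΔH = q_rxn / n = -48.79 kJ/mol

ΔH = -48.8 kJ/mol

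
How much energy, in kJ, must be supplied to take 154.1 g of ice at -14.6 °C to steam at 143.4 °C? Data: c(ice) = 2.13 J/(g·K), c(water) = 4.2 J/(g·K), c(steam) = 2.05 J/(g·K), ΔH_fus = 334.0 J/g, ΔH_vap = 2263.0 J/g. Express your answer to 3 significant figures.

q = 483 kJ

q1 (heat ice -14.6→0.0 °C): 154.1 × 2.13 × 14.6 = 4792 J
q2 (melt at 0 °C): 154.1 × 334.0 = 51469 J
q3 (heat water 0.0→100.0 °C): 154.1 × 4.2 × 100.0 = 64722 J
q4 (vaporize at 100 °C): 154.1 × 2263.0 = 348728 J
q5 (heat steam 100.0→143.4 °C): 154.1 × 2.05 × 43.4 = 13710 J
Total: 4792 + 51469 + 64722 + 348728 + 13710 = 483421 J = 483 kJ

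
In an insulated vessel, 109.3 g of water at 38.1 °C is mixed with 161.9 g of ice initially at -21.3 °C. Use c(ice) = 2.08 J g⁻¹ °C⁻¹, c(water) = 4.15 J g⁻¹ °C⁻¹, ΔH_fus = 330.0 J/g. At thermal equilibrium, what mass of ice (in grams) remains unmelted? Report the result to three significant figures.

m_ice remaining = 131 g

Heat to warm all ice to 0 °C: 161.9×2.08×21.3 = 7172.8 J
Heat released by water cooling to 0 °C: 109.3×4.15×38.1 = 17282 J
17282 J < 7172.8 + 161.9×330.0 = 60599.8 J, so not all ice melts; final T = 0 °C.
Heat left for melting: 17282 − 7172.8 = 10109.2 J
Mass melted = 10109.2 / 330.0 = 30.63 g
Ice remaining = 161.9 − 30.63 = 131.27 g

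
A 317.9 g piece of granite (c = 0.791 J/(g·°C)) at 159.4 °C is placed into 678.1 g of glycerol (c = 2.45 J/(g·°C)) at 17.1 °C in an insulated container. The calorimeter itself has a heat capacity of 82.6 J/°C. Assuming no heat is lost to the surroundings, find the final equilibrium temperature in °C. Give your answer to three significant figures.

Heat lost by granite = heat gained by glycerol + calorimeter.
(317.9)(0.791)(159.4 − T) = [(678.1)(2.45) + 82.6](T − 17.1)
251.4589 (159.4 − T) = 1743.945 (T − 17.1)
40083 − 251.4589 T = 1743.945 T − 29821
69904 = 1995.4039 T
T = 35.03 °C

T_f = 35.0 °C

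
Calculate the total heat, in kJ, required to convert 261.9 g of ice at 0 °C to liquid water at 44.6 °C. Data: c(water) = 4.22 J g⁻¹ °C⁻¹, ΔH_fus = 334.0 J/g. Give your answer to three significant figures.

q1 (melt at 0 °C): 261.9 × 334.0 = 87475 J
q2 (heat water 0.0→44.6 °C): 261.9 × 4.22 × 44.6 = 49293 J
Total: 87475 + 49293 = 136768 J = 137 kJ

q = 137 kJ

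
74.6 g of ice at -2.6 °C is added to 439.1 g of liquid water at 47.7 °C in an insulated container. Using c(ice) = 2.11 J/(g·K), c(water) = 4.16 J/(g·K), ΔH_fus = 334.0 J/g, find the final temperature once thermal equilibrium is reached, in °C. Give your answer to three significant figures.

T_f = 28.9 °C

Heat to bring ice to 0 °C and melt it: q₁ = 74.6×2.11×2.6 + 74.6×334.0 = 25326 J
Heat the water can supply cooling to 0 °C: 439.1×4.16×47.7 = 87131.5 J > q₁, so all ice melts.
Energy balance: 439.1×4.16×(47.7 − T) = 25326 + 74.6×4.16×(T − 0)
1826.656(47.7 − T) = 25326 + 310.336 T
87131.5 − 25326 = 2136.992 T
T = 61805.5 / 2136.992 = 28.92 °C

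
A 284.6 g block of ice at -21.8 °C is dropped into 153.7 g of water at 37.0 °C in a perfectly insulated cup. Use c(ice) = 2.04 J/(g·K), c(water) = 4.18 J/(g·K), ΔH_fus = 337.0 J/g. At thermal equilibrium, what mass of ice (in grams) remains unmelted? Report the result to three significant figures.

Heat to warm all ice to 0 °C: 284.6×2.04×21.8 = 12657 J
Heat released by water cooling to 0 °C: 153.7×4.18×37.0 = 23771 J
23771 J < 12657 + 284.6×337.0 = 108567.2 J, so not all ice melts; final T = 0 °C.
Heat left for melting: 23771 − 12657 = 11114 J
Mass melted = 11114 / 337.0 = 32.98 g
Ice remaining = 284.6 − 32.98 = 251.62 g

m_ice remaining = 252 g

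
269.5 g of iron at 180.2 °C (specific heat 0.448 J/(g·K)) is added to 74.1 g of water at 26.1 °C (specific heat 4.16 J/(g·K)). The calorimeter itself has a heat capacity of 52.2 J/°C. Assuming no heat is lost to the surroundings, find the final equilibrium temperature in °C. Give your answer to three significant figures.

T_f = 64.8 °C

Heat lost by iron = heat gained by water + calorimeter.
(269.5)(0.448)(180.2 − T) = [(74.1)(4.16) + 52.2](T − 26.1)
120.736 (180.2 − T) = 360.456 (T − 26.1)
21757 − 120.736 T = 360.456 T − 9407.9
31164.9 = 481.192 T
T = 64.77 °C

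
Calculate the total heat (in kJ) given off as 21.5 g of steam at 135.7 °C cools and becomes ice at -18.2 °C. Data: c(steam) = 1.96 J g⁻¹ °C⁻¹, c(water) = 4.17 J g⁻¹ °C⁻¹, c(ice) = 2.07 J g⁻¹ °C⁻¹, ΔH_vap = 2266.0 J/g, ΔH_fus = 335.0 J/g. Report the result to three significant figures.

q = 67.2 kJ

q1 (cool steam 135.7→100 °C): 21.5 × 1.96 × 35.7 = 1504 J
q2 (condense at 100 °C): 21.5 × 2266.0 = 48719 J
q3 (cool water 100→0 °C): 21.5 × 4.17 × 100.0 = 8966 J
q4 (freeze at 0 °C): 21.5 × 335.0 = 7203 J
q5 (cool ice 0→-18.2 °C): 21.5 × 2.07 × 18.2 = 810 J
Total: 1504 + 48719 + 8966 + 7203 + 810 = 67202 J = 67.2 kJ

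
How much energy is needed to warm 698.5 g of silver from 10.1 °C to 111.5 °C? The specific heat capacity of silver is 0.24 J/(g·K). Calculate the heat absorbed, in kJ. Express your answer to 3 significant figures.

q = m c ΔT = 698.5 × 0.24 × (111.5 − 10.1)
q = 698.5 × 0.24 × 101.4 = 17000 J = 17.0 kJ

q = 17.0 kJ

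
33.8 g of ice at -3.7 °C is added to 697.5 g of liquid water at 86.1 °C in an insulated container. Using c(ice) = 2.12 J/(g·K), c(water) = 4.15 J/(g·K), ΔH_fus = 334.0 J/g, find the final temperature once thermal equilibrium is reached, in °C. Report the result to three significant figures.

T_f = 78.3 °C

Heat to bring ice to 0 °C and melt it: q₁ = 33.8×2.12×3.7 + 33.8×334.0 = 11554 J
Heat the water can supply cooling to 0 °C: 697.5×4.15×86.1 = 249227 J > q₁, so all ice melts.
Energy balance: 697.5×4.15×(86.1 − T) = 11554 + 33.8×4.15×(T − 0)
2894.625(86.1 − T) = 11554 + 140.27 T
249227 − 11554 = 3034.895 T
T = 237673 / 3034.895 = 78.31 °C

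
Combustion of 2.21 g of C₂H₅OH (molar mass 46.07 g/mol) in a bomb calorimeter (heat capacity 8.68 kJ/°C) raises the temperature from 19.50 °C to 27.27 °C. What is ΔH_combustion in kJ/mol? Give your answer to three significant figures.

ΔT = 27.27 − 19.50 = 7.77 °C
q_cal = C_cal × ΔT = 8.68 × 7.77 = 67.4436 kJ
n = 2.21 / 46.07 = 0.04797 mol
q_rxn = −q_cal = -67.4436 kJ
ΔH = -67.4436 / 0.04797 = -1406 kJ/mol

ΔH = -1410 kJ/mol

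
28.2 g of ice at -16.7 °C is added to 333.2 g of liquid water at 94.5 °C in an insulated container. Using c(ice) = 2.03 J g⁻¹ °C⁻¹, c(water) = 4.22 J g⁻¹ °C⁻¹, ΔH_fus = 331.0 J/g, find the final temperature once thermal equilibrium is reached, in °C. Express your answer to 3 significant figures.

Heat to bring ice to 0 °C and melt it: q₁ = 28.2×2.03×16.7 + 28.2×331.0 = 10290 J
Heat the water can supply cooling to 0 °C: 333.2×4.22×94.5 = 132877 J > q₁, so all ice melts.
Energy balance: 333.2×4.22×(94.5 − T) = 10290 + 28.2×4.22×(T − 0)
1406.104(94.5 − T) = 10290 + 119.004 T
132877 − 10290 = 1525.108 T
T = 122587 / 1525.108 = 80.38 °C

T_f = 80.4 °C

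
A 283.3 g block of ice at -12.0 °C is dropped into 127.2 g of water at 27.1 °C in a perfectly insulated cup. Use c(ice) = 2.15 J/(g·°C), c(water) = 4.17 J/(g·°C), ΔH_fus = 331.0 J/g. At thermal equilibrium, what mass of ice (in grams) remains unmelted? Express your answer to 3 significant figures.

m_ice remaining = 262 g

Heat to warm all ice to 0 °C: 283.3×2.15×12.0 = 7309.1 J
Heat released by water cooling to 0 °C: 127.2×4.17×27.1 = 14374 J
14374 J < 7309.1 + 283.3×331.0 = 101081.4 J, so not all ice melts; final T = 0 °C.
Heat left for melting: 14374 − 7309.1 = 7064.9 J
Mass melted = 7064.9 / 331.0 = 21.34 g
Ice remaining = 283.3 − 21.34 = 261.96 g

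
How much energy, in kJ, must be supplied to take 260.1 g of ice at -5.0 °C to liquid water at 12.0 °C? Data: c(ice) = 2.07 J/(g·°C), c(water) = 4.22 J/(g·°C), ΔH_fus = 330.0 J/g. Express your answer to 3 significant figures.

q1 (heat ice -5.0→0.0 °C): 260.1 × 2.07 × 5.0 = 2692 J
q2 (melt at 0 °C): 260.1 × 330.0 = 85833 J
q3 (heat water 0.0→12.0 °C): 260.1 × 4.22 × 12.0 = 13171 J
Total: 2692 + 85833 + 13171 = 101696 J = 102 kJ

q = 102 kJ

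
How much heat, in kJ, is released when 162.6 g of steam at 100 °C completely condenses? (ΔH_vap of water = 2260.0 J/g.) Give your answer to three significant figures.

q = 367 kJ

q = m × ΔH_vap = 162.6 × 2260.0 = 367480 J = 367 kJ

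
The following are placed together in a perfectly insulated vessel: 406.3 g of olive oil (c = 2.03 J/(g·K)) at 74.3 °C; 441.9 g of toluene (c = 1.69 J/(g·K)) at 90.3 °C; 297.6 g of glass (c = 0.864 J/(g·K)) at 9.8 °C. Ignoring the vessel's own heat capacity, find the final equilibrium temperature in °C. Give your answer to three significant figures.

Σ mᵢcᵢ(T − Tᵢ) = 0  ⇒  T = Σ mᵢcᵢTᵢ / Σ mᵢcᵢ
Σ mᵢcᵢ = 406.3×2.03 + 441.9×1.69 + 297.6×0.864 = 1828.7264
Σ mᵢcᵢTᵢ = 824.789×74.3 + 746.811×90.3 + 257.1264×9.8 = 131240
T = 131240 / 1828.7264 = 71.77 °C

T_f = 71.8 °C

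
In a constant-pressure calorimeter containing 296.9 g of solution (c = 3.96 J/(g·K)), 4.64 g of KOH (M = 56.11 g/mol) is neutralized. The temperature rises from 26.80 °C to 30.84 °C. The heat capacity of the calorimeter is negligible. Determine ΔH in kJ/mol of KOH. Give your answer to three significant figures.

ΔH = -57.4 kJ/mol

|ΔT| = |30.84 − 26.80| = 4.04 °C
|q_surr| = (296.9 × 3.96) × 4.04 = 1175.724 × 4.04 = 4750 J
n(KOH) = 4.64 / 56.11 = 0.08269 mol
Temperature rose, so q_rxn = −|q_surr| = -4.750 kJ
ΔH = q_rxn / n = -57.44 kJ/mol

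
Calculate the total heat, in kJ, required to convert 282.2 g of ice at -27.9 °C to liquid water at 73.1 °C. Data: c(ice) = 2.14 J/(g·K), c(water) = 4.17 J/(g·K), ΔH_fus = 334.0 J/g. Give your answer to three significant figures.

q1 (heat ice -27.9→0.0 °C): 282.2 × 2.14 × 27.9 = 16849 J
q2 (melt at 0 °C): 282.2 × 334.0 = 94255 J
q3 (heat water 0.0→73.1 °C): 282.2 × 4.17 × 73.1 = 86022 J
Total: 16849 + 94255 + 86022 = 197126 J = 197 kJ

q = 197 kJ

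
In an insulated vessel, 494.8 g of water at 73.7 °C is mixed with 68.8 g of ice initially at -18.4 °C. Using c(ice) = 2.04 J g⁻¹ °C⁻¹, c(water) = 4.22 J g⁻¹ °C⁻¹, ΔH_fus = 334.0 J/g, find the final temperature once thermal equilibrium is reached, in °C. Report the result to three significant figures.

T_f = 54.0 °C

Heat to bring ice to 0 °C and melt it: q₁ = 68.8×2.04×18.4 + 68.8×334.0 = 25562 J
Heat the water can supply cooling to 0 °C: 494.8×4.22×73.7 = 153890 J > q₁, so all ice melts.
Energy balance: 494.8×4.22×(73.7 − T) = 25562 + 68.8×4.22×(T − 0)
2088.056(73.7 − T) = 25562 + 290.336 T
153890 − 25562 = 2378.392 T
T = 128328 / 2378.392 = 53.96 °C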